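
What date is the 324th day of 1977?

November 20, 1977

January has 31 days (324 − 31 = 293 remain).
February has 28 days (293 − 28 = 265 remain).
March has 31 days (265 − 31 = 234 remain).
April has 30 days (234 − 30 = 204 remain).
May has 31 days (204 − 31 = 173 remain).
June has 30 days (173 − 30 = 143 remain).
July has 31 days (143 − 31 = 112 remain).
August has 31 days (112 − 31 = 81 remain).
September has 30 days (81 − 30 = 51 remain).
October has 31 days (51 − 31 = 20 remain).
20 into November → November 20.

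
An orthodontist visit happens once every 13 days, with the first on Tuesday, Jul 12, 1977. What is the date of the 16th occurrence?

The 16th occurrence is 15 intervals after the first: 15 × 13 = 195 days after Jul 12, 1977.
Jul has 31 days — 19 days to the end of Jul leaves 176.
Aug has 31 days (145 left).
Sep has 30 days (115 left).
Oct has 31 days (84 left).
Nov has 30 days (54 left).
Dec has 31 days (23 left).
23 days into Jan → Jan 23, 1978.

Jan 23, 1978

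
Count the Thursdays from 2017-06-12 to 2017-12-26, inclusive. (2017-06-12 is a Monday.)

2017-06-12 is a Monday; the first Thursday on or after it is 2017-06-15 (3 days later).
From 2017-06-15 to 2017-12-26: 15 + 31 + 31 + 30 + 31 + 30 + 26 = 194 days (rest of June, July, August, September, October, November, December).
194 ÷ 7 = 27 full weeks with remainder 5, so 27 more Thursdays after the first → 28.

28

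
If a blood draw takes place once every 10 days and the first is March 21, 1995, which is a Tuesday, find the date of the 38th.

March 25, 1996

The 38th occurrence is 37 intervals after the first: 37 × 10 = 370 days after March 21, 1995.
March has 31 days — 10 days to the end of March leaves 360.
April has 30 days (330 left).
May has 31 days (299 left).
June has 30 days (269 left).
July has 31 days (238 left).
August has 31 days (207 left).
September has 30 days (177 left).
October has 31 days (146 left).
November has 30 days (116 left).
December has 31 days (85 left).
January has 31 days (54 left).
February has 29 days (25 left).
25 days into March → March 25, 1996.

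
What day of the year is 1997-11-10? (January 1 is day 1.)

Days in months before November: 31 + 28 + 31 + 30 + 31 + 30 + 31 + 31 + 30 + 31 = 304.
Plus 10 days into November → day 314.

314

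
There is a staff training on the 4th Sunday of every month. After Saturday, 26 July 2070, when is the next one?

July 2070 starts on a Tuesday; its first Sunday is the 6th, so the 4th Sunday is the 27th — 27 July 2070.
27 July 2070 is after 26 July 2070, so that is the next one.

27 July 2070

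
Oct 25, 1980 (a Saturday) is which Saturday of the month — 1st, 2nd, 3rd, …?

4th

Day 25 falls in week ⌈25/7⌉ of the month.
Days 1–7 hold the 1st Saturday, 8–14 the 2nd, 15–21 the 3rd, 22–28 the 4th, 29–31 the 5th.
25 is in the range for the 4th.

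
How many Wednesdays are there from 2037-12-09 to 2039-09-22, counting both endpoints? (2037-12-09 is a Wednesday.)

94

2037-12-09 is a Wednesday; the first Wednesday on or after it is 2037-12-09.
From 2037-12-09 to 2039-09-22: 22 + 365 + 265 = 652 days (rest of 2037, 2038, to 2039-09-22 in 2039).
652 ÷ 7 = 93 full weeks with remainder 1, so 93 more Wednesdays after the first → 94.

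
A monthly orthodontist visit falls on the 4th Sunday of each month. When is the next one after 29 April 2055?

April 2055 starts on a Thursday; its first Sunday is the 4th, so the 4th Sunday is the 25th — 25 April 2055.
That is not after 29 April 2055, so look at May 2055.
May 2055 starts on a Saturday; its first Sunday is the 2nd, so the 4th Sunday is the 23rd — 23 May 2055.

23 May 2055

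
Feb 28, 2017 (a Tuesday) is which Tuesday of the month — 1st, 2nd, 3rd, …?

Day 28 falls in week ⌈28/7⌉ of the month.
Days 1–7 hold the 1st Tuesday, 8–14 the 2nd, 15–21 the 3rd, 22–28 the 4th, 29–31 the 5th.
28 is in the range for the 4th.

4th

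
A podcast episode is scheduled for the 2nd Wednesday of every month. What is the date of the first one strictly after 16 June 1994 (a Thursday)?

June 1994 starts on a Wednesday; its first Wednesday is the 1st, so the 2nd Wednesday is the 8th — 8 June 1994.
That is not after 16 June 1994, so look at July 1994.
July 1994 starts on a Friday; its first Wednesday is the 6th, so the 2nd Wednesday is the 13th — 13 July 1994.

13 July 1994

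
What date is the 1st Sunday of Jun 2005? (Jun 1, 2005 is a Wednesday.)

Jun 2005 begins on a Wednesday, so the first Sunday is Jun 5 (4 days later).

Jun 5, 2005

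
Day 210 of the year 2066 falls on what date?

Jan has 31 days (210 − 31 = 179 remain).
Feb has 28 days (179 − 28 = 151 remain).
Mar has 31 days (151 − 31 = 120 remain).
Apr has 30 days (120 − 30 = 90 remain).
May has 31 days (90 − 31 = 59 remain).
Jun has 30 days (59 − 30 = 29 remain).
29 into Jul → Jul 29.

Jul 29, 2066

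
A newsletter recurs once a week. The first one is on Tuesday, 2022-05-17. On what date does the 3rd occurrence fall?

The 3rd occurrence is 2 intervals after the first: 2 × 7 = 14 days after 2022-05-17.
14 days later is 2022-05-31.

2022-05-31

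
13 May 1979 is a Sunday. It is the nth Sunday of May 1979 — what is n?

Day 13 falls in week ⌈13/7⌉ of the month.
Days 1–7 hold the 1st Sunday, 8–14 the 2nd, 15–21 the 3rd, 22–28 the 4th, 29–31 the 5th.
13 is in the range for the 2nd.

2nd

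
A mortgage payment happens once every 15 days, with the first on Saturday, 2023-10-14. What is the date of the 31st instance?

The 31st occurrence is 30 intervals after the first: 30 × 15 = 450 days after 2023-10-14.
October has 31 days — 17 days to the end of October leaves 433.
From end of October to end of 2023 is 61 days (372 left).
2024 has 366 days (6 left).
6 days into January → 2025-01-06.

2025-01-06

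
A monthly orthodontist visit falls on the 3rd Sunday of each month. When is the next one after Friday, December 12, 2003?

December 2003 starts on a Monday; its first Sunday is the 7th, so the 3rd Sunday is the 21st — December 21, 2003.
December 21, 2003 is after December 12, 2003, so that is the next one.

December 21, 2003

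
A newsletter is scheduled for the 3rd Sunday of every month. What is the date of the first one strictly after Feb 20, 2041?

Mar 17, 2041

Feb 2041 starts on a Friday; its first Sunday is the 3rd, so the 3rd Sunday is the 17th — Feb 17, 2041.
That is not after Feb 20, 2041, so look at Mar 2041.
Mar 2041 starts on a Friday; its first Sunday is the 3rd, so the 3rd Sunday is the 17th — Mar 17, 2041.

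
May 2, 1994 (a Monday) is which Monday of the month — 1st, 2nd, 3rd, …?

Day 2 falls in week ⌈2/7⌉ of the month.
Days 1–7 hold the 1st Monday, 8–14 the 2nd, 15–21 the 3rd, 22–28 the 4th, 29–31 the 5th.
2 is in the range for the 1st.

1st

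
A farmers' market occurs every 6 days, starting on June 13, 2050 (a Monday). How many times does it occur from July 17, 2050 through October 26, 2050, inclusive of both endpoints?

17

Occurrences land 6·i days after June 13, 2050 for i = 0, 1, 2, …
July 17, 2050 is 34 days after the start; 34 ÷ 6 = 5 remainder 4; since the remainder is 4, round up to i = 6. First occurrence in the window: #7 on July 19, 2050 (6×6 = 36 days in).
October 26, 2050 is 135 days after the start; 135 ÷ 6 = 22 remainder 3. Last occurrence in the window: #23 on October 23, 2050.
Occurrences #7 through #23: 17 in total.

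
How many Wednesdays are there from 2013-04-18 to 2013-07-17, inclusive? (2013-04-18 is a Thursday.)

13

2013-04-18 is a Thursday; the first Wednesday on or after it is 2013-04-24 (6 days later).
From 2013-04-24 to 2013-07-17: 6 + 31 + 30 + 17 = 84 days (rest of April, May, June, July).
84 ÷ 7 = 12 full weeks with remainder 0, so 12 more Wednesdays after the first → 13.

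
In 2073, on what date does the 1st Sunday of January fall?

2073-01-01

January 2073 begins on a Sunday, so the first Sunday is January 1.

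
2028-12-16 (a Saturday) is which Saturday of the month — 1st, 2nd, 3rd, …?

3rd

Day 16 falls in week ⌈16/7⌉ of the month.
Days 1–7 hold the 1st Saturday, 8–14 the 2nd, 15–21 the 3rd, 22–28 the 4th, 29–31 the 5th.
16 is in the range for the 3rd.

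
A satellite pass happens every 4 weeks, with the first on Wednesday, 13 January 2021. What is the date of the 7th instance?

30 June 2021

The 7th occurrence is 6 intervals after the first: 6 × 28 = 168 days after 13 January 2021.
January has 31 days — 18 days to the end of January leaves 150.
February has 28 days (122 left).
March has 31 days (91 left).
April has 30 days (61 left).
May has 31 days (30 left).
30 days into June → 30 June 2021.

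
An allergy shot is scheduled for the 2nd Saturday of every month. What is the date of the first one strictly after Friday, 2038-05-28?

May 2038 starts on a Saturday; its first Saturday is the 1st, so the 2nd Saturday is the 8th — 2038-05-08.
That is not after 2038-05-28, so look at June 2038.
June 2038 starts on a Tuesday; its first Saturday is the 5th, so the 2nd Saturday is the 12th — 2038-06-12.

2038-06-12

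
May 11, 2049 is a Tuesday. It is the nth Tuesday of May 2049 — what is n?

Day 11 falls in week ⌈11/7⌉ of the month.
Days 1–7 hold the 1st Tuesday, 8–14 the 2nd, 15–21 the 3rd, 22–28 the 4th, 29–31 the 5th.
11 is in the range for the 2nd.

2nd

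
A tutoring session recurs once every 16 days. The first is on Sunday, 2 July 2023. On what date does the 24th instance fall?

4 July 2024

The 24th occurrence is 23 intervals after the first: 23 × 16 = 368 days after 2 July 2023.
July has 31 days — 29 days to the end of July leaves 339.
August has 31 days (308 left).
September has 30 days (278 left).
October has 31 days (247 left).
November has 30 days (217 left).
December has 31 days (186 left).
January has 31 days (155 left).
February has 29 days (126 left).
March has 31 days (95 left).
April has 30 days (65 left).
May has 31 days (34 left).
June has 30 days (4 left).
4 days into July → 4 July 2024.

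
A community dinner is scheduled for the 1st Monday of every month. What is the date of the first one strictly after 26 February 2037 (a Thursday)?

February 2037 starts on a Sunday, so its 1st Monday is 2 February 2037 (1 day in).
That is not after 26 February 2037, so look at March 2037.
March 2037 starts on a Sunday, so its 1st Monday is 2 March 2037 (1 day in).

2 March 2037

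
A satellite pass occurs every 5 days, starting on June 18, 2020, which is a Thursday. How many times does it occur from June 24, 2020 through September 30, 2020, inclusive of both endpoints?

Occurrences land 5·i days after June 18, 2020 for i = 0, 1, 2, …
June 24, 2020 is 6 days after the start; 6 ÷ 5 = 1 remainder 1; since the remainder is 1, round up to i = 2. First occurrence in the window: #3 on June 28, 2020 (2×5 = 10 days in).
September 30, 2020 is 104 days after the start; 104 ÷ 5 = 20 remainder 4. Last occurrence in the window: #21 on September 26, 2020.
Occurrences #3 through #21: 19 in total.

19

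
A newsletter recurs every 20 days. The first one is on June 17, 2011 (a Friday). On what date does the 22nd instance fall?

The 22nd occurrence is 21 intervals after the first: 21 × 20 = 420 days after June 17, 2011.
June has 30 days — 13 days to the end of June leaves 407.
From end of June to end of 2011 is 184 days (223 left).
January has 31 days (192 left).
February has 29 days (163 left).
March has 31 days (132 left).
April has 30 days (102 left).
May has 31 days (71 left).
June has 30 days (41 left).
July has 31 days (10 left).
10 days into August → August 10, 2012.

August 10, 2012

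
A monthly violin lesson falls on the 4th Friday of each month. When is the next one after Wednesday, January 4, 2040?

January 2040 starts on a Sunday; its first Friday is the 6th, so the 4th Friday is the 27th — January 27, 2040.
January 27, 2040 is after January 4, 2040, so that is the next one.

January 27, 2040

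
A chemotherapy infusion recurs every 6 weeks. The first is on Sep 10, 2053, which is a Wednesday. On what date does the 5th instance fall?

The 5th occurrence is 4 intervals after the first: 4 × 42 = 168 days after Sep 10, 2053.
Sep has 30 days — 20 days to the end of Sep leaves 148.
Oct has 31 days (117 left).
Nov has 30 days (87 left).
Dec has 31 days (56 left).
Jan has 31 days (25 left).
25 days into Feb → Feb 25, 2054.

Feb 25, 2054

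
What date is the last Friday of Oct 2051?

Oct 27, 2051

Oct 2051 begins on a Sunday, so the first Friday is Oct 6 (5 days later).
Oct 2051 has 31 days. Adding weeks: 6, 13, 20, 27 — the last one ≤ 31 is the 27th.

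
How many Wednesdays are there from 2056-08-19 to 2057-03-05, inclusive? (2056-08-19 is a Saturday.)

2056-08-19 is a Saturday; the first Wednesday on or after it is 2056-08-23 (4 days later).
From 2056-08-23 to 2057-03-05: 8 + 30 + 31 + 30 + 31 + 31 + 28 + 5 = 194 days (rest of August, September, October, November, December, January, February, March).
194 ÷ 7 = 27 full weeks with remainder 5, so 27 more Wednesdays after the first → 28.

28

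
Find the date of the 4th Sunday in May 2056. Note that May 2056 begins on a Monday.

28 May 2056

May 2056 begins on a Monday, so the first Sunday is May 7 (6 days later).
The 4th Sunday is 3 weeks later: 7 + 21 = 28.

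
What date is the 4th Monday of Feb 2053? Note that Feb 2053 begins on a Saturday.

Feb 24, 2053

Feb 2053 begins on a Saturday, so the first Monday is Feb 3 (2 days later).
The 4th Monday is 3 weeks later: 3 + 21 = 24.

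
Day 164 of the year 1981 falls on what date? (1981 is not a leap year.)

13 June 1981

January has 31 days (164 − 31 = 133 remain).
February has 28 days (133 − 28 = 105 remain).
March has 31 days (105 − 31 = 74 remain).
April has 30 days (74 − 30 = 44 remain).
May has 31 days (44 − 31 = 13 remain).
13 into June → June 13.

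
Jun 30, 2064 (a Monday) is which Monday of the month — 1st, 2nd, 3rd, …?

Day 30 falls in week ⌈30/7⌉ of the month.
Days 1–7 hold the 1st Monday, 8–14 the 2nd, 15–21 the 3rd, 22–28 the 4th, 29–31 the 5th.
30 is in the range for the 5th.

5th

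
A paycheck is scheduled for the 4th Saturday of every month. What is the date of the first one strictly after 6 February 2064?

February 2064 starts on a Friday; its first Saturday is the 2nd, so the 4th Saturday is the 23rd — 23 February 2064.
23 February 2064 is after 6 February 2064, so that is the next one.

23 February 2064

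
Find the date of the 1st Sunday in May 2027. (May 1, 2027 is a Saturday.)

May 2027 begins on a Saturday, so the first Sunday is May 2 (1 day later).

May 2, 2027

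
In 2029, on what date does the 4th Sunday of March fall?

The first Sunday of March 2029 is March 4.
The 4th Sunday is 3 weeks later: 4 + 21 = 25.

March 25, 2029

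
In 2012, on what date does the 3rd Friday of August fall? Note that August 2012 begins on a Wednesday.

August 2012 begins on a Wednesday, so the first Friday is August 3 (2 days later).
The 3rd Friday is 2 weeks later: 3 + 14 = 17.

2012-08-17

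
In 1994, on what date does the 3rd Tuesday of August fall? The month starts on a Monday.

August 1994 begins on a Monday, so the first Tuesday is August 2 (1 day later).
The 3rd Tuesday is 2 weeks later: 2 + 14 = 16.

August 16, 1994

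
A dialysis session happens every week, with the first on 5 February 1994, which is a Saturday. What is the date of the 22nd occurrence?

2 July 1994

The 22nd occurrence is 21 intervals after the first: 21 × 7 = 147 days after 5 February 1994.
February has 28 days — 23 days to the end of February leaves 124.
March has 31 days (93 left).
April has 30 days (63 left).
May has 31 days (32 left).
June has 30 days (2 left).
2 days into July → 2 July 1994.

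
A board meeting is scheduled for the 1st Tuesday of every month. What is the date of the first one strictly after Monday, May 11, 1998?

May 1998 starts on a Friday, so its 1st Tuesday is May 5, 1998 (4 days in).
That is not after May 11, 1998, so look at Jun 1998.
Jun 1998 starts on a Monday, so its 1st Tuesday is Jun 2, 1998 (1 day in).

Jun 2, 1998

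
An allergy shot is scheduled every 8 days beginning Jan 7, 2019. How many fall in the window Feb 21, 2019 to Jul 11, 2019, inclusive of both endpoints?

Occurrences land 8·i days after Jan 7, 2019 for i = 0, 1, 2, …
Feb 21, 2019 is 45 days after the start; 45 ÷ 8 = 5 remainder 5; since the remainder is 5, round up to i = 6. First occurrence in the window: #7 on Feb 24, 2019 (6×8 = 48 days in).
Jul 11, 2019 is 185 days after the start; 185 ÷ 8 = 23 remainder 1. Last occurrence in the window: #24 on Jul 10, 2019.
Occurrences #7 through #24: 18 in total.

18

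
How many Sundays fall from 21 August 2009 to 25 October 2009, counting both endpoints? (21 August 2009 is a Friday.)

21 August 2009 is a Friday; the first Sunday on or after it is 23 August 2009 (2 days later).
From 23 August 2009 to 25 October 2009: 8 + 30 + 25 = 63 days (rest of August, September, October).
63 ÷ 7 = 9 full weeks with remainder 0, so 9 more Sundays after the first → 10.

10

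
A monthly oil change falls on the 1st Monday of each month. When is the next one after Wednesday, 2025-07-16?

July 2025 starts on a Tuesday, so its 1st Monday is 2025-07-07 (6 days in).
That is not after 2025-07-16, so look at August 2025.
August 2025 starts on a Friday, so its 1st Monday is 2025-08-04 (3 days in).

2025-08-04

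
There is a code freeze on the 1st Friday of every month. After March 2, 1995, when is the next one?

March 1995 starts on a Wednesday, so its 1st Friday is March 3, 1995 (2 days in).
March 3, 1995 is after March 2, 1995, so that is the next one.

March 3, 1995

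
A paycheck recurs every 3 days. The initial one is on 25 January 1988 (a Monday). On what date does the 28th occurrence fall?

The 28th occurrence is 27 intervals after the first: 27 × 3 = 81 days after 25 January 1988.
January has 31 days — 6 days to the end of January leaves 75.
February has 29 days (46 left).
March has 31 days (15 left).
15 days into April → 15 April 1988.

15 April 1988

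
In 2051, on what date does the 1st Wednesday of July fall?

July 2051 begins on a Saturday, so the first Wednesday is July 5 (4 days later).

2051-07-05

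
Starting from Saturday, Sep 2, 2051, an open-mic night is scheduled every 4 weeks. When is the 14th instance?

Aug 31, 2052

The 14th occurrence is 13 intervals after the first: 13 × 28 = 364 days after Sep 2, 2051.
Sep has 30 days — 28 days to the end of Sep leaves 336.
Oct has 31 days (305 left).
Nov has 30 days (275 left).
Dec has 31 days (244 left).
Jan has 31 days (213 left).
Feb has 29 days (184 left).
Mar has 31 days (153 left).
Apr has 30 days (123 left).
May has 31 days (92 left).
Jun has 30 days (62 left).
Jul has 31 days (31 left).
31 days into Aug → Aug 31, 2052.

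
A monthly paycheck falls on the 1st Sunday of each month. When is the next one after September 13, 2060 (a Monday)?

October 3, 2060

September 2060 starts on a Wednesday, so its 1st Sunday is September 5, 2060 (4 days in).
That is not after September 13, 2060, so look at October 2060.
October 2060 starts on a Friday, so its 1st Sunday is October 3, 2060 (2 days in).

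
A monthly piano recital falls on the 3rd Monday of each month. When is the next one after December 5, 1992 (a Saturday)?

December 1992 starts on a Tuesday; its first Monday is the 7th, so the 3rd Monday is the 21st — December 21, 1992.
December 21, 1992 is after December 5, 1992, so that is the next one.

December 21, 1992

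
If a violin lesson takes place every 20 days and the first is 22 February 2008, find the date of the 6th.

1 June 2008

The 6th occurrence is 5 intervals after the first: 5 × 20 = 100 days after 22 February 2008.
February has 29 days — 7 days to the end of February leaves 93.
March has 31 days (62 left).
April has 30 days (32 left).
May has 31 days (1 left).
1 day into June → 1 June 2008.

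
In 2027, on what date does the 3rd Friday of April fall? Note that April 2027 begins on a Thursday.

16 April 2027

April 2027 begins on a Thursday, so the first Friday is April 2 (1 day later).
The 3rd Friday is 2 weeks later: 2 + 14 = 16.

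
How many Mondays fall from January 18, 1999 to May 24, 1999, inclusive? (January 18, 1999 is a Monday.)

19

January 18, 1999 is a Monday; the first Monday on or after it is January 18, 1999.
From January 18, 1999 to May 24, 1999: 13 + 28 + 31 + 30 + 24 = 126 days (rest of January, February, March, April, May).
126 ÷ 7 = 18 full weeks with remainder 0, so 18 more Mondays after the first → 19.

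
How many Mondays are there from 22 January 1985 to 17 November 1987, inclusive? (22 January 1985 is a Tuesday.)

147

22 January 1985 is a Tuesday; the first Monday on or after it is 28 January 1985 (6 days later).
From 28 January 1985 to 17 November 1987: 337 + 365 + 321 = 1023 days (rest of 1985, 1986, to 17 November 1987 in 1987).
1023 ÷ 7 = 146 full weeks with remainder 1, so 146 more Mondays after the first → 147.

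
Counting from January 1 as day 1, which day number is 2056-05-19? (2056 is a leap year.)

140

Days in months before May: 31 + 29 + 31 + 30 = 121.
Plus 19 days into May → day 140.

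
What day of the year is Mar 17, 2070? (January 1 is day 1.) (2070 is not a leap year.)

76

Days in months before Mar: 31 + 28 = 59.
Plus 17 days into Mar → day 76.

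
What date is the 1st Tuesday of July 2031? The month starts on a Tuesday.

1 July 2031

July 2031 begins on a Tuesday, so the first Tuesday is July 1.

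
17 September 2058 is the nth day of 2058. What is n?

Days in months before September: 31 + 28 + 31 + 30 + 31 + 30 + 31 + 31 = 243.
Plus 17 days into September → day 260.

260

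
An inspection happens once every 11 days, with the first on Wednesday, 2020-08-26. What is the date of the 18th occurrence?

2021-03-01

The 18th occurrence is 17 intervals after the first: 17 × 11 = 187 days after 2020-08-26.
August has 31 days — 5 days to the end of August leaves 182.
September has 30 days (152 left).
October has 31 days (121 left).
November has 30 days (91 left).
December has 31 days (60 left).
January has 31 days (29 left).
February has 28 days (1 left).
1 day into March → 2021-03-01.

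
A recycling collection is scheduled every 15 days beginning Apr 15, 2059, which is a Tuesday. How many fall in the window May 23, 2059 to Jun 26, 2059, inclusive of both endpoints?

Occurrences land 15·i days after Apr 15, 2059 for i = 0, 1, 2, …
May 23, 2059 is 38 days after the start; 38 ÷ 15 = 2 remainder 8; since the remainder is 8, round up to i = 3. First occurrence in the window: #4 on May 30, 2059 (3×15 = 45 days in).
Jun 26, 2059 is 72 days after the start; 72 ÷ 15 = 4 remainder 12. Last occurrence in the window: #5 on Jun 14, 2059.
Occurrences #4 through #5: 2 in total.

2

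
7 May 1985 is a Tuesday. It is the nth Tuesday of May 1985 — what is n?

Day 7 falls in week ⌈7/7⌉ of the month.
Days 1–7 hold the 1st Tuesday, 8–14 the 2nd, 15–21 the 3rd, 22–28 the 4th, 29–31 the 5th.
7 is in the range for the 1st.

1st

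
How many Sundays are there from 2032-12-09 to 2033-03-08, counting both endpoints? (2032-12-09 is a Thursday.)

2032-12-09 is a Thursday; the first Sunday on or after it is 2032-12-12 (3 days later).
From 2032-12-12 to 2033-03-08: 19 + 31 + 28 + 8 = 86 days (rest of December, January, February, March).
86 ÷ 7 = 12 full weeks with remainder 2, so 12 more Sundays after the first → 13.

13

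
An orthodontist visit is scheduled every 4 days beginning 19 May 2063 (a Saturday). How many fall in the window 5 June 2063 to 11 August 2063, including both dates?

Occurrences land 4·i days after 19 May 2063 for i = 0, 1, 2, …
5 June 2063 is 17 days after the start; 17 ÷ 4 = 4 remainder 1; since the remainder is 1, round up to i = 5. First occurrence in the window: #6 on 8 June 2063 (5×4 = 20 days in).
11 August 2063 is 84 days after the start; 84 ÷ 4 = 21 remainder 0. Last occurrence in the window: #22 on 11 August 2063.
Occurrences #6 through #22: 17 in total.

17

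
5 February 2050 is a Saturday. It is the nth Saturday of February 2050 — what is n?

Day 5 falls in week ⌈5/7⌉ of the month.
Days 1–7 hold the 1st Saturday, 8–14 the 2nd, 15–21 the 3rd, 22–28 the 4th, 29–31 the 5th.
5 is in the range for the 1st.

1st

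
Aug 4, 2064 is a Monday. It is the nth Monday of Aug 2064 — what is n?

1st

Day 4 falls in week ⌈4/7⌉ of the month.
Days 1–7 hold the 1st Monday, 8–14 the 2nd, 15–21 the 3rd, 22–28 the 4th, 29–31 the 5th.
4 is in the range for the 1st.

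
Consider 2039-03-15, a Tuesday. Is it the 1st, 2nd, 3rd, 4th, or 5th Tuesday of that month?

Day 15 falls in week ⌈15/7⌉ of the month.
Days 1–7 hold the 1st Tuesday, 8–14 the 2nd, 15–21 the 3rd, 22–28 the 4th, 29–31 the 5th.
15 is in the range for the 3rd.

3rd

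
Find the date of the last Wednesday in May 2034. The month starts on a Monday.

31 May 2034

May 2034 begins on a Monday, so the first Wednesday is May 3 (2 days later).
May 2034 has 31 days. Adding weeks: 3, 10, 17, 24, 31 — the last one ≤ 31 is the 31st.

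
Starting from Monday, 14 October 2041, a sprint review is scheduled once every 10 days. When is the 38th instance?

The 38th occurrence is 37 intervals after the first: 37 × 10 = 370 days after 14 October 2041.
October has 31 days — 17 days to the end of October leaves 353.
November has 30 days (323 left).
December has 31 days (292 left).
January has 31 days (261 left).
February has 28 days (233 left).
March has 31 days (202 left).
April has 30 days (172 left).
May has 31 days (141 left).
June has 30 days (111 left).
July has 31 days (80 left).
August has 31 days (49 left).
September has 30 days (19 left).
19 days into October → 19 October 2042.

19 October 2042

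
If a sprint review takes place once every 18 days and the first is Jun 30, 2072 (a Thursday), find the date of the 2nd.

Jul 18, 2072

The 2nd occurrence is 1 interval after the first: 1 × 18 = 18 days after Jun 30, 2072.
Jun has 30 days — 0 days to the end of Jun leaves 18.
18 days into Jul → Jul 18, 2072.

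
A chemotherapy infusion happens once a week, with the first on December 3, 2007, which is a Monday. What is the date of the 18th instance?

March 31, 2008

The 18th occurrence is 17 intervals after the first: 17 × 7 = 119 days after December 3, 2007.
December has 31 days — 28 days to the end of December leaves 91.
January has 31 days (60 left).
February has 29 days (31 left).
31 days into March → March 31, 2008.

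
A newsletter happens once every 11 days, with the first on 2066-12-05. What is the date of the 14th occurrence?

2067-04-27

The 14th occurrence is 13 intervals after the first: 13 × 11 = 143 days after 2066-12-05.
December has 31 days — 26 days to the end of December leaves 117.
January has 31 days (86 left).
February has 28 days (58 left).
March has 31 days (27 left).
27 days into April → 2067-04-27.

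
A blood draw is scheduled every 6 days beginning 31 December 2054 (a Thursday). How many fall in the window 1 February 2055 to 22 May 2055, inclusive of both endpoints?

18

Occurrences land 6·i days after 31 December 2054 for i = 0, 1, 2, …
1 February 2055 is 32 days after the start; 32 ÷ 6 = 5 remainder 2; since the remainder is 2, round up to i = 6. First occurrence in the window: #7 on 5 February 2055 (6×6 = 36 days in).
22 May 2055 is 142 days after the start; 142 ÷ 6 = 23 remainder 4. Last occurrence in the window: #24 on 18 May 2055.
Occurrences #7 through #24: 18 in total.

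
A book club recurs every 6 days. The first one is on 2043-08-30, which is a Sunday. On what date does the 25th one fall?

2044-01-21

The 25th occurrence is 24 intervals after the first: 24 × 6 = 144 days after 2043-08-30.
August has 31 days — 1 day to the end of August leaves 143.
September has 30 days (113 left).
October has 31 days (82 left).
November has 30 days (52 left).
December has 31 days (21 left).
21 days into January → 2044-01-21.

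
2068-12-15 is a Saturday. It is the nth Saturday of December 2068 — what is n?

Day 15 falls in week ⌈15/7⌉ of the month.
Days 1–7 hold the 1st Saturday, 8–14 the 2nd, 15–21 the 3rd, 22–28 the 4th, 29–31 the 5th.
15 is in the range for the 3rd.

3rd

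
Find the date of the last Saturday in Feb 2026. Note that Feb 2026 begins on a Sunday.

Feb 2026 begins on a Sunday, so the first Saturday is Feb 7 (6 days later).
Feb 2026 has 28 days. Adding weeks: 7, 14, 21, 28 — the last one ≤ 28 is the 28th.

Feb 28, 2026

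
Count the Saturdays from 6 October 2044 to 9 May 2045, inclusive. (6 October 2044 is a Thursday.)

31

6 October 2044 is a Thursday; the first Saturday on or after it is 8 October 2044 (2 days later).
From 8 October 2044 to 9 May 2045: 23 + 30 + 31 + 31 + 28 + 31 + 30 + 9 = 213 days (rest of October, November, December, January, February, March, April, May).
213 ÷ 7 = 30 full weeks with remainder 3, so 30 more Saturdays after the first → 31.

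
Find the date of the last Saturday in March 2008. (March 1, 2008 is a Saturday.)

2008-03-29

March 2008 begins on a Saturday, so the first Saturday is March 1.
March 2008 has 31 days. Adding weeks: 1, 8, 15, 22, 29 — the last one ≤ 31 is the 29th.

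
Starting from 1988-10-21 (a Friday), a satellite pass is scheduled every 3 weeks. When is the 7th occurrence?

The 7th occurrence is 6 intervals after the first: 6 × 21 = 126 days after 1988-10-21.
October has 31 days — 10 days to the end of October leaves 116.
November has 30 days (86 left).
December has 31 days (55 left).
January has 31 days (24 left).
24 days into February → 1989-02-24.

1989-02-24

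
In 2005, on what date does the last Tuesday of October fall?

The first Tuesday of October 2005 is October 4.
October 2005 has 31 days. Adding weeks: 4, 11, 18, 25 — the last one ≤ 31 is the 25th.

October 25, 2005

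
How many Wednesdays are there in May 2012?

May 1, 2012 is a Tuesday; the first Wednesday on or after it is May 2, 2012 (1 day later).
From May 2, 2012 to May 31, 2012 is 31 − 2 = 29 days.
29 ÷ 7 = 4 full weeks with remainder 1, so 4 more Wednesdays after the first → 5.

5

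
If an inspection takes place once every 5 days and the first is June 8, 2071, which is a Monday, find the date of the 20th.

The 20th occurrence is 19 intervals after the first: 19 × 5 = 95 days after June 8, 2071.
June has 30 days — 22 days to the end of June leaves 73.
July has 31 days (42 left).
August has 31 days (11 left).
11 days into September → September 11, 2071.

September 11, 2071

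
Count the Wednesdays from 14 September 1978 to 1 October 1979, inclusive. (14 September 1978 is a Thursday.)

14 September 1978 is a Thursday; the first Wednesday on or after it is 20 September 1978 (6 days later).
From 20 September 1978 to 1 October 1979: 102 + 274 = 376 days (rest of 1978, to 1 October 1979 in 1979).
376 ÷ 7 = 53 full weeks with remainder 5, so 53 more Wednesdays after the first → 54.

54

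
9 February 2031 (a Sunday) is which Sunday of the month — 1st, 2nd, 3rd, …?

Day 9 falls in week ⌈9/7⌉ of the month.
Days 1–7 hold the 1st Sunday, 8–14 the 2nd, 15–21 the 3rd, 22–28 the 4th, 29–31 the 5th.
9 is in the range for the 2nd.

2nd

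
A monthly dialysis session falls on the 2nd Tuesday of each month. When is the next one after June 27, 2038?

July 13, 2038

June 2038 starts on a Tuesday; its first Tuesday is the 1st, so the 2nd Tuesday is the 8th — June 8, 2038.
That is not after June 27, 2038, so look at July 2038.
July 2038 starts on a Thursday; its first Tuesday is the 6th, so the 2nd Tuesday is the 13th — July 13, 2038.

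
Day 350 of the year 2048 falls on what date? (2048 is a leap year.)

Dec 15, 2048

Jan has 31 days (350 − 31 = 319 remain).
Feb has 29 days (319 − 29 = 290 remain).
Mar has 31 days (290 − 31 = 259 remain).
Apr has 30 days (259 − 30 = 229 remain).
May has 31 days (229 − 31 = 198 remain).
Jun has 30 days (198 − 30 = 168 remain).
Jul has 31 days (168 − 31 = 137 remain).
Aug has 31 days (137 − 31 = 106 remain).
Sep has 30 days (106 − 30 = 76 remain).
Oct has 31 days (76 − 31 = 45 remain).
Nov has 30 days (45 − 30 = 15 remain).
15 into Dec → Dec 15.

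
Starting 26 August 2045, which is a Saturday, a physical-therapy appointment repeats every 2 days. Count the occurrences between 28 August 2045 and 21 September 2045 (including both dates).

13

Occurrences land 2·i days after 26 August 2045 for i = 0, 1, 2, …
28 August 2045 is 2 days after the start; 2 ÷ 2 = 1 remainder 0. First occurrence in the window: #2 on 28 August 2045 (1×2 = 2 days in).
21 September 2045 is 26 days after the start; 26 ÷ 2 = 13 remainder 0. Last occurrence in the window: #14 on 21 September 2045.
Occurrences #2 through #14: 13 in total.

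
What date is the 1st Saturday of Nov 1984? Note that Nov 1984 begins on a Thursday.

Nov 1984 begins on a Thursday, so the first Saturday is Nov 3 (2 days later).

Nov 3, 1984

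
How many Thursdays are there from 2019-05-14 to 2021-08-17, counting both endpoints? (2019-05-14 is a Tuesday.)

2019-05-14 is a Tuesday; the first Thursday on or after it is 2019-05-16 (2 days later).
From 2019-05-16 to 2021-08-17: 229 + 366 + 229 = 824 days (rest of 2019, 2020, to 2021-08-17 in 2021).
824 ÷ 7 = 117 full weeks with remainder 5, so 117 more Thursdays after the first → 118.

118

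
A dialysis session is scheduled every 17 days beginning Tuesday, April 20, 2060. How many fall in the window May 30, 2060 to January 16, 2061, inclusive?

13

Occurrences land 17·i days after April 20, 2060 for i = 0, 1, 2, …
May 30, 2060 is 40 days after the start; 40 ÷ 17 = 2 remainder 6; since the remainder is 6, round up to i = 3. First occurrence in the window: #4 on June 10, 2060 (3×17 = 51 days in).
January 16, 2061 is 271 days after the start; 271 ÷ 17 = 15 remainder 16. Last occurrence in the window: #16 on December 31, 2060.
Occurrences #4 through #16: 13 in total.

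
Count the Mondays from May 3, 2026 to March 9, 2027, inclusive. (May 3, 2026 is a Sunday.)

May 3, 2026 is a Sunday; the first Monday on or after it is May 4, 2026 (1 day later).
From May 4, 2026 to March 9, 2027: 27 + 30 + 31 + 31 + 30 + 31 + 30 + 31 + 31 + 28 + 9 = 309 days (rest of May, June, July, August, September, October, November, December, January, February, March).
309 ÷ 7 = 44 full weeks with remainder 1, so 44 more Mondays after the first → 45.

45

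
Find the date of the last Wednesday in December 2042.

2042-12-31

The first Wednesday of December 2042 is December 3.
December 2042 has 31 days. Adding weeks: 3, 10, 17, 24, 31 — the last one ≤ 31 is the 31st.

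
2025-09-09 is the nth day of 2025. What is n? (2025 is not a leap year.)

Days in months before September: 31 + 28 + 31 + 30 + 31 + 30 + 31 + 31 = 243.
Plus 9 days into September → day 252.

252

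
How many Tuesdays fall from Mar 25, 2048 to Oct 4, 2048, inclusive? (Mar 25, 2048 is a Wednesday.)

Mar 25, 2048 is a Wednesday; the first Tuesday on or after it is Mar 31, 2048 (6 days later).
From Mar 31, 2048 to Oct 4, 2048: 0 + 30 + 31 + 30 + 31 + 31 + 30 + 4 = 187 days (rest of Mar, Apr, May, Jun, Jul, Aug, Sep, Oct).
187 ÷ 7 = 26 full weeks with remainder 5, so 26 more Tuesdays after the first → 27.

27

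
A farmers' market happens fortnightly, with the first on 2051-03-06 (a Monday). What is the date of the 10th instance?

2051-07-10

The 10th occurrence is 9 intervals after the first: 9 × 14 = 126 days after 2051-03-06.
March has 31 days — 25 days to the end of March leaves 101.
April has 30 days (71 left).
May has 31 days (40 left).
June has 30 days (10 left).
10 days into July → 2051-07-10.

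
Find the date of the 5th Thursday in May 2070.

May 29, 2070

May 2070 begins on a Thursday, so the first Thursday is May 1.
The 5th Thursday is 4 weeks later: 1 + 28 = 29.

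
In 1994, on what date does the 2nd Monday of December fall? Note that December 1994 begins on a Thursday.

12 December 1994

December 1994 begins on a Thursday, so the first Monday is December 5 (4 days later).
The 2nd Monday is 1 weeks later: 5 + 7 = 12.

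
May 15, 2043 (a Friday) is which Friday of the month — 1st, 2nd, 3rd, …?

Day 15 falls in week ⌈15/7⌉ of the month.
Days 1–7 hold the 1st Friday, 8–14 the 2nd, 15–21 the 3rd, 22–28 the 4th, 29–31 the 5th.
15 is in the range for the 3rd.

3rd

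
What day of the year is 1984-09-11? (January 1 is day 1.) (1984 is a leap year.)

Days in months before September: 31 + 29 + 31 + 30 + 31 + 30 + 31 + 31 = 244.
Plus 11 days into September → day 255.

255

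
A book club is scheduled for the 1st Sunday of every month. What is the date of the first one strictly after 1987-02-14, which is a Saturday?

1987-03-01

February 1987 starts on a Sunday, so its 1st Sunday is 1987-02-01.
That is not after 1987-02-14, so look at March 1987.
March 1987 starts on a Sunday, so its 1st Sunday is 1987-03-01.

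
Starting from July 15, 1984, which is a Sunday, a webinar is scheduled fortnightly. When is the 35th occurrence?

The 35th occurrence is 34 intervals after the first: 34 × 14 = 476 days after July 15, 1984.
July has 31 days — 16 days to the end of July leaves 460.
From end of July to end of 1984 is 153 days (307 left).
January has 31 days (276 left).
February has 28 days (248 left).
March has 31 days (217 left).
April has 30 days (187 left).
May has 31 days (156 left).
June has 30 days (126 left).
July has 31 days (95 left).
August has 31 days (64 left).
September has 30 days (34 left).
October has 31 days (3 left).
3 days into November → November 3, 1985.

November 3, 1985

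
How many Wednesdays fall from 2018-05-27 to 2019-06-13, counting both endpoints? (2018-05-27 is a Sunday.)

2018-05-27 is a Sunday; the first Wednesday on or after it is 2018-05-30 (3 days later).
From 2018-05-30 to 2019-06-13: 215 + 164 = 379 days (rest of 2018, to 2019-06-13 in 2019).
379 ÷ 7 = 54 full weeks with remainder 1, so 54 more Wednesdays after the first → 55.

55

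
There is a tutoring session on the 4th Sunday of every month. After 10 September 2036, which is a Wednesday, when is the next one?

28 September 2036

September 2036 starts on a Monday; its first Sunday is the 7th, so the 4th Sunday is the 28th — 28 September 2036.
28 September 2036 is after 10 September 2036, so that is the next one.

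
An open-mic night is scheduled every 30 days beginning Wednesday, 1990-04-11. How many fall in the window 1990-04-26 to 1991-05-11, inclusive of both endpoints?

13

Occurrences land 30·i days after 1990-04-11 for i = 0, 1, 2, …
1990-04-26 is 15 days after the start; 15 ÷ 30 = 0 remainder 15; since the remainder is 15, round up to i = 1. First occurrence in the window: #2 on 1990-05-11 (1×30 = 30 days in).
1991-05-11 is 395 days after the start; 395 ÷ 30 = 13 remainder 5. Last occurrence in the window: #14 on 1991-05-06.
Occurrences #2 through #14: 13 in total.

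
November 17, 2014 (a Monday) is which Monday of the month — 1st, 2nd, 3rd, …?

Day 17 falls in week ⌈17/7⌉ of the month.
Days 1–7 hold the 1st Monday, 8–14 the 2nd, 15–21 the 3rd, 22–28 the 4th, 29–31 the 5th.
17 is in the range for the 3rd.

3rd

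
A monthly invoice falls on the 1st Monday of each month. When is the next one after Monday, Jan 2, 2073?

Feb 6, 2073

Jan 2073 starts on a Sunday, so its 1st Monday is Jan 2, 2073 (1 day in).
That is not after Jan 2, 2073, so look at Feb 2073.
Feb 2073 starts on a Wednesday, so its 1st Monday is Feb 6, 2073 (5 days in).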